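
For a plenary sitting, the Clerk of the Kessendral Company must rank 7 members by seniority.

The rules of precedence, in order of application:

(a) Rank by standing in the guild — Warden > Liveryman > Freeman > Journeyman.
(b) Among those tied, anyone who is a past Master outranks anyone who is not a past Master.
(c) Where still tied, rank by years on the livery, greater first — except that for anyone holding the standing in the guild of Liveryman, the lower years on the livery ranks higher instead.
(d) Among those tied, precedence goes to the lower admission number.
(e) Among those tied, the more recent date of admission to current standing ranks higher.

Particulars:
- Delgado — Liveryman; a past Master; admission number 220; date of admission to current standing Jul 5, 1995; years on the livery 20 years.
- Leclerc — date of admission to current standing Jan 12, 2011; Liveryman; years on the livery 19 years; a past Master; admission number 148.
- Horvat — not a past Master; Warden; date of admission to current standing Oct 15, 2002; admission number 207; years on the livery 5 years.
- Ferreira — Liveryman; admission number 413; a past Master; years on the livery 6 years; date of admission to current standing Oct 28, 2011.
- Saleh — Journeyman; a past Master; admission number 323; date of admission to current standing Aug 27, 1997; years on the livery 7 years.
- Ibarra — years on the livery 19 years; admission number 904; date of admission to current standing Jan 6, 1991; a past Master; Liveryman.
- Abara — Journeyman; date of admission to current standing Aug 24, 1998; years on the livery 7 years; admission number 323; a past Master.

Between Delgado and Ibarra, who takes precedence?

Ibarra

By standing in the guild: Horvat (Warden); then Ferreira, Leclerc, Ibarra and Delgado (Liveryman); then Abara and Saleh (Journeyman).
Ferreira, Leclerc, Ibarra and Delgado are each a past Master, so the next rule applies.
Among Ferreira, Leclerc, Ibarra and Delgado, by years on the livery (lower first) (reversed rule for this group): Ferreira (6 years) before Leclerc and Ibarra (19 years) before Delgado (20 years).
Among Leclerc and Ibarra, by admission number (lower first): Leclerc (148) before Ibarra (904).
Abara and Saleh are each a past Master, so the next rule applies.
Abara and Saleh both have years on the livery 7 years, so the next rule applies.
Abara and Saleh both have admission number 323, so the next rule applies.
Among Abara and Saleh, by date of admission to current standing (later first): Abara (Aug 24, 1998) before Saleh (Aug 27, 1997).
So Ibarra takes precedence.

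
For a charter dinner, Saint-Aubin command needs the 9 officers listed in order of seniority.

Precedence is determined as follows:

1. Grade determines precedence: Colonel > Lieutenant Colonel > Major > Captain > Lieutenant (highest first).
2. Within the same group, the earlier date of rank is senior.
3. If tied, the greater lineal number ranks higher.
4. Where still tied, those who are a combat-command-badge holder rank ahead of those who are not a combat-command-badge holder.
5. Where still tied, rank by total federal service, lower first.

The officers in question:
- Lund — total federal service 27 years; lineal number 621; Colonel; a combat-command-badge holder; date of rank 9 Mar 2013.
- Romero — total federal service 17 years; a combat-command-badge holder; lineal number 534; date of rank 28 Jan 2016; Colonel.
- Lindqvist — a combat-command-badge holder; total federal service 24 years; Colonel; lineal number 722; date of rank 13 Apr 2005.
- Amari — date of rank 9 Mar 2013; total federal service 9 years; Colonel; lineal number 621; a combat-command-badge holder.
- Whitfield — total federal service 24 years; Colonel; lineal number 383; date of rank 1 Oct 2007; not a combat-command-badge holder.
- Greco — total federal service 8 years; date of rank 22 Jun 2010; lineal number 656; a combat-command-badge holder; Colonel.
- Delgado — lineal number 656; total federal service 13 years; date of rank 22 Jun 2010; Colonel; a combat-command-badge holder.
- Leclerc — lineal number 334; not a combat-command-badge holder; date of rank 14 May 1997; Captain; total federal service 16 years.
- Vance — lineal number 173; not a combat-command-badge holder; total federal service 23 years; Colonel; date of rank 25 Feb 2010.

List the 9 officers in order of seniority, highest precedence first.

By grade: Lindqvist, Whitfield, Vance, Greco, Delgado, Amari, Lund and Romero (Colonel); then Leclerc (Captain).
Among Lindqvist, Whitfield, Vance, Greco, Delgado, Amari, Lund and Romero, by date of rank (earlier first): Lindqvist (13 Apr 2005) before Whitfield (1 Oct 2007) before Vance (25 Feb 2010) before Greco and Delgado (22 Jun 2010) before Amari and Lund (9 Mar 2013) before Romero (28 Jan 2016).
Greco and Delgado both have lineal number 656, so the next rule applies.
Greco and Delgado are each a combat-command-badge holder, so the next rule applies.
Among Greco and Delgado, by total federal service (lower first): Greco (8 years) before Delgado (13 years).
Amari and Lund both have lineal number 621, so the next rule applies.
Amari and Lund are each a combat-command-badge holder, so the next rule applies.
Among Amari and Lund, by total federal service (lower first): Amari (9 years) before Lund (27 years).
Full order: Lindqvist, Whitfield, Vance, Greco, Delgado, Amari, Lund, Romero, Leclerc.

Lindqvist, Whitfield, Vance, Greco, Delgado, Amari, Lund, Romero, Leclerc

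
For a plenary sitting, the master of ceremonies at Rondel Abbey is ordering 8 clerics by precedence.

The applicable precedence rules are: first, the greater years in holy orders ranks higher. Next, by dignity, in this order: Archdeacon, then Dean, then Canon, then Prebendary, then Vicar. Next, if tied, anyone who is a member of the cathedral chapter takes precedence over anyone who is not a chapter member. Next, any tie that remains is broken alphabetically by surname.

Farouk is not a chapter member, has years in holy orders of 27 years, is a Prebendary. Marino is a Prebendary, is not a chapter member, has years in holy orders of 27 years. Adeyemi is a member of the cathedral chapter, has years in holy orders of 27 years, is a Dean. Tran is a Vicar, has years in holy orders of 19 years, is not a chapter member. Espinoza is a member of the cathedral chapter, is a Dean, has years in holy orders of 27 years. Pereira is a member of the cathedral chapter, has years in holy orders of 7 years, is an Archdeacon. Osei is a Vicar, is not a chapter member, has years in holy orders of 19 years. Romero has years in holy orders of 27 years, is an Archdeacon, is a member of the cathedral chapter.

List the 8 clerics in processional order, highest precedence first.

Romero, Adeyemi, Espinoza, Farouk, Marino, Osei, Tran, Pereira

By years in holy orders (higher first): Romero, Adeyemi, Espinoza, Farouk and Marino (each 27 years); then Osei and Tran (both 19 years); then Pereira (7 years).
Among Romero, Adeyemi, Espinoza, Farouk and Marino, by dignity: Romero (Archdeacon) before Adeyemi and Espinoza (Dean) before Farouk and Marino (Prebendary).
Adeyemi and Espinoza are each a member of the cathedral chapter, so the next rule applies.
Among Adeyemi and Espinoza, alphabetically by surname: Adeyemi before Espinoza.
Farouk and Marino are each not a chapter member, so the next rule applies.
Among Farouk and Marino, alphabetically by surname: Farouk before Marino.
Osei and Tran are each Vicar, so the next rule applies.
Osei and Tran are each not a chapter member, so the next rule applies.
Among Osei and Tran, alphabetically by surname: Osei before Tran.
Full order: Romero, Adeyemi, Espinoza, Farouk, Marino, Osei, Tran, Pereira.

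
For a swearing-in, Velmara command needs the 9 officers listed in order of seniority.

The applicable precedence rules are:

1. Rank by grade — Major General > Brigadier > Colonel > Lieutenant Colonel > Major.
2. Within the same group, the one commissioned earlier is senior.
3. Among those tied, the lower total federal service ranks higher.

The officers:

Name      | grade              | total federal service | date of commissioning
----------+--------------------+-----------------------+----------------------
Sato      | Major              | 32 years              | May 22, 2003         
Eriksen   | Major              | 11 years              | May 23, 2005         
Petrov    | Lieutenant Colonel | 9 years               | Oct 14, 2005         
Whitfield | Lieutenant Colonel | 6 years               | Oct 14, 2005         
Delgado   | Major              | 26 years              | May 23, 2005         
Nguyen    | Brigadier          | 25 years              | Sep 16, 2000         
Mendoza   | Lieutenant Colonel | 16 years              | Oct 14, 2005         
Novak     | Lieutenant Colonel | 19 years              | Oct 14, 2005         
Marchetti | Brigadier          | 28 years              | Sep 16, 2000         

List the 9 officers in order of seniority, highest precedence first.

By grade: Nguyen and Marchetti (Brigadier); then Whitfield, Petrov, Mendoza and Novak (Lieutenant Colonel); then Sato, Eriksen and Delgado (Major).
Nguyen and Marchetti both have date of commissioning Sep 16, 2000, so the next rule applies.
Among Nguyen and Marchetti, by total federal service (lower first): Nguyen (25 years) before Marchetti (28 years).
Whitfield, Petrov, Mendoza and Novak all have date of commissioning Oct 14, 2005, so the next rule applies.
Among Whitfield, Petrov, Mendoza and Novak, by total federal service (lower first): Whitfield (6 years) before Petrov (9 years) before Mendoza (16 years) before Novak (19 years).
Among Sato, Eriksen and Delgado, by date of commissioning (earlier first): Sato (May 22, 2003) before Eriksen and Delgado (May 23, 2005).
Among Eriksen and Delgado, by total federal service (lower first): Eriksen (11 years) before Delgado (26 years).
Full order: Nguyen, Marchetti, Whitfield, Petrov, Mendoza, Novak, Sato, Eriksen, Delgado.

Nguyen, Marchetti, Whitfield, Petrov, Mendoza, Novak, Sato, Eriksen, Delgado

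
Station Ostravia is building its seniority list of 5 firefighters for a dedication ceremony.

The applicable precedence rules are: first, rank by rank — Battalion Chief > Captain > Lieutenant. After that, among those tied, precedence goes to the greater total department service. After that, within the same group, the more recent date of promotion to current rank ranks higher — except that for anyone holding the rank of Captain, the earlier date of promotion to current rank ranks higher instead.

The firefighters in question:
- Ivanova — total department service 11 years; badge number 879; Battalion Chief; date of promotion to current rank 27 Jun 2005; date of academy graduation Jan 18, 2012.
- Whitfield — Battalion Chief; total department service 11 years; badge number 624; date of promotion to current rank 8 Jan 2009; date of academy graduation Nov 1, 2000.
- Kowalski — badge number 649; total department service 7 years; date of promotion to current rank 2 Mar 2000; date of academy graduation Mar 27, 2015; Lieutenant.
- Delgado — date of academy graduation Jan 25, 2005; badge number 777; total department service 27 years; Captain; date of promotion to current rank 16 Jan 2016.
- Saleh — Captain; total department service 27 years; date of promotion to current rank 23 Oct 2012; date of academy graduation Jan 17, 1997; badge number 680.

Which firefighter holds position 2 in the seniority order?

By rank: Whitfield and Ivanova (Battalion Chief); then Saleh and Delgado (Captain); then Kowalski (Lieutenant).
Whitfield and Ivanova both have total department service 11 years, so the next rule applies.
Among Whitfield and Ivanova, by date of promotion to current rank (later first): Whitfield (8 Jan 2009) before Ivanova (27 Jun 2005).
Saleh and Delgado both have total department service 27 years, so the next rule applies.
Among Saleh and Delgado, by date of promotion to current rank (earlier first) (reversed rule for this group): Saleh (23 Oct 2012) before Delgado (16 Jan 2016).
Order: Whitfield, Ivanova, Saleh, Delgado, Kowalski.

Ivanova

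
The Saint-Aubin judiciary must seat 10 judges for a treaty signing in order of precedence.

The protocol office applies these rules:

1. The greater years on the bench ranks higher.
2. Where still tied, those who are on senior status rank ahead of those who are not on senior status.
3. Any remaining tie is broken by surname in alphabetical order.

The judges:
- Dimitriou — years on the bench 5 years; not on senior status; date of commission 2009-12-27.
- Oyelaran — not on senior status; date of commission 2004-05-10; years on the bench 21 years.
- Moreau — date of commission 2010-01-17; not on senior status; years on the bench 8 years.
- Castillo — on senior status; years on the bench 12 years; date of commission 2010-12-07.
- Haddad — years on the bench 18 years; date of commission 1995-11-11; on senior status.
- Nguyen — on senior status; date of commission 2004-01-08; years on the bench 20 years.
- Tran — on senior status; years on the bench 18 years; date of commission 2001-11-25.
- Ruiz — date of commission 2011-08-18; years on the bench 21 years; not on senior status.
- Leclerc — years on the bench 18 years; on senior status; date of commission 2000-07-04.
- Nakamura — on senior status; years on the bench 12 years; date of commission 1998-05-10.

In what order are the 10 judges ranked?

Oyelaran, Ruiz, Nguyen, Haddad, Leclerc, Tran, Castillo, Nakamura, Moreau, Dimitriou

By years on the bench (higher first): Oyelaran and Ruiz (both 21 years); then Nguyen (20 years); then Haddad, Leclerc and Tran (each 18 years); then Castillo and Nakamura (both 12 years); then Moreau (8 years); then Dimitriou (5 years).
Oyelaran and Ruiz are each not on senior status, so the next rule applies.
Among Oyelaran and Ruiz, alphabetically by surname: Oyelaran before Ruiz.
Haddad, Leclerc and Tran are each on senior status, so the next rule applies.
Among Haddad, Leclerc and Tran, alphabetically by surname: Haddad before Leclerc before Tran.
Castillo and Nakamura are each on senior status, so the next rule applies.
Among Castillo and Nakamura, alphabetically by surname: Castillo before Nakamura.
Full order: Oyelaran, Ruiz, Nguyen, Haddad, Leclerc, Tran, Castillo, Nakamura, Moreau, Dimitriou.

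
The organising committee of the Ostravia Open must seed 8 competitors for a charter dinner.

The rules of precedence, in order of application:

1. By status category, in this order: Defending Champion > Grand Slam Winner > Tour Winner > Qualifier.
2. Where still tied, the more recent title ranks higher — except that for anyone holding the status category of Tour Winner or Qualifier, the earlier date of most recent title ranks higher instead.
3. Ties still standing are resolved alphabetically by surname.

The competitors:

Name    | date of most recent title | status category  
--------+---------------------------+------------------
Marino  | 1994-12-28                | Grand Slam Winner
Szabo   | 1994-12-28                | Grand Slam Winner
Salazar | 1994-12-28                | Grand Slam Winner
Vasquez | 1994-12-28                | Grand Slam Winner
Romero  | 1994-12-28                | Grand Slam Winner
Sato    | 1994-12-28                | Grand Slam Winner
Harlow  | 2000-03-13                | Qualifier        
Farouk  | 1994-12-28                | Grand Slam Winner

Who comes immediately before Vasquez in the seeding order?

By status category: Farouk, Marino, Romero, Salazar, Sato, Szabo and Vasquez (Grand Slam Winner); then Harlow (Qualifier).
Farouk, Marino, Romero, Salazar, Sato, Szabo and Vasquez all have date of most recent title 1994-12-28, so the next rule applies.
Among Farouk, Marino, Romero, Salazar, Sato, Szabo and Vasquez, alphabetically by surname: Farouk before Marino before Romero before Salazar before Sato before Szabo before Vasquez.
Order: Farouk, Marino, Romero, Salazar, Sato, Szabo, Vasquez, Harlow.

Szabo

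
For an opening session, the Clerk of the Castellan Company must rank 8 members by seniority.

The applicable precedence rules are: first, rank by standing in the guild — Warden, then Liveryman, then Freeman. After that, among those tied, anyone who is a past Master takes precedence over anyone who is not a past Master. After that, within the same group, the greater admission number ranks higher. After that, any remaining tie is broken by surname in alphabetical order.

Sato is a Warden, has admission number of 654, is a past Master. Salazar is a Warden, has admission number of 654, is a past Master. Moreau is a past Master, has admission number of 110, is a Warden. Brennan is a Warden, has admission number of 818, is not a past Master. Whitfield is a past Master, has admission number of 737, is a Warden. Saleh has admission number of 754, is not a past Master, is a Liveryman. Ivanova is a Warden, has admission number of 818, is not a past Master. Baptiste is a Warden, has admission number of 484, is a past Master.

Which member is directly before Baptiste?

By standing in the guild: Whitfield, Salazar, Sato, Baptiste, Moreau, Brennan and Ivanova (Warden); then Saleh (Liveryman).
Among Whitfield, Salazar, Sato, Baptiste, Moreau, Brennan and Ivanova, a past Master before not a past Master: Whitfield, Salazar, Sato, Baptiste and Moreau (a past Master) before Brennan and Ivanova (not a past Master).
Among Whitfield, Salazar, Sato, Baptiste and Moreau, by admission number (higher first): Whitfield (737) before Salazar and Sato (654) before Baptiste (484) before Moreau (110).
Among Salazar and Sato, alphabetically by surname: Salazar before Sato.
Brennan and Ivanova both have admission number 818, so the next rule applies.
Among Brennan and Ivanova, alphabetically by surname: Brennan before Ivanova.
Order: Whitfield, Salazar, Sato, Baptiste, Moreau, Brennan, Ivanova, Saleh.

Sato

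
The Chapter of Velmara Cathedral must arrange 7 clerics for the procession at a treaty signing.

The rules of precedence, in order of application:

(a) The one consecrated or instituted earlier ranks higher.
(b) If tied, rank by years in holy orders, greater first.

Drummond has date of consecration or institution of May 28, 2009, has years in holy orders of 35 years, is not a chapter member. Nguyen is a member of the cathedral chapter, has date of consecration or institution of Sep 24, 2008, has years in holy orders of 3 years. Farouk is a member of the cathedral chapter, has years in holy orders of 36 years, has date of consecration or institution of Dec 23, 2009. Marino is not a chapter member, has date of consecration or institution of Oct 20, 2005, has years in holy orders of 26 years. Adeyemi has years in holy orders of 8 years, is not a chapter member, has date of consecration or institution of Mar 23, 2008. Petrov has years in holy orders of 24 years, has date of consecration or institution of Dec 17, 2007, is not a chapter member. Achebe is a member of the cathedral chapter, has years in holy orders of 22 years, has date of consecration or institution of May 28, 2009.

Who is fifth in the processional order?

Drummond

By date of consecration or institution (earlier first): Marino (Oct 20, 2005); then Petrov (Dec 17, 2007); then Adeyemi (Mar 23, 2008); then Nguyen (Sep 24, 2008); then Drummond and Achebe (both May 28, 2009); then Farouk (Dec 23, 2009).
Among Drummond and Achebe, by years in holy orders (higher first): Drummond (35 years) before Achebe (22 years).
Order: Marino, Petrov, Adeyemi, Nguyen, Drummond, Achebe, Farouk.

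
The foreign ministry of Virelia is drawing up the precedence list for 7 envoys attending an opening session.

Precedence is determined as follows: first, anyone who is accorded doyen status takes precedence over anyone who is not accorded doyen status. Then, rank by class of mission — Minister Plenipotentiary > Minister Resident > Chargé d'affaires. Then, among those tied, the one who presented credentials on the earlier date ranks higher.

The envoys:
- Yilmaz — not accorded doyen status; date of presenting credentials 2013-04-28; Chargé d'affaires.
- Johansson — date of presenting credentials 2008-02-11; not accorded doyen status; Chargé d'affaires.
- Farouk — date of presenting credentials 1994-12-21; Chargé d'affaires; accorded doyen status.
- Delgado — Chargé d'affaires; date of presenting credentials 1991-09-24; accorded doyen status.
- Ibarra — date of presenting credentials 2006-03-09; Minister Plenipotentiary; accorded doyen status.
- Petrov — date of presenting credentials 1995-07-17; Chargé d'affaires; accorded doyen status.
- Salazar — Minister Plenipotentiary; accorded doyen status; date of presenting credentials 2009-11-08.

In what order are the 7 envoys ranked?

Ibarra, Salazar, Delgado, Farouk, Petrov, Johansson, Yilmaz

By the first rule: Ibarra, Salazar, Delgado, Farouk and Petrov (each accorded doyen status); then Johansson and Yilmaz (both not accorded doyen status).
Among Ibarra, Salazar, Delgado, Farouk and Petrov, by class of mission: Ibarra and Salazar (Minister Plenipotentiary) before Delgado, Farouk and Petrov (Chargé d'affaires).
Among Ibarra and Salazar, by date of presenting credentials (earlier first): Ibarra (2006-03-09) before Salazar (2009-11-08).
Among Delgado, Farouk and Petrov, by date of presenting credentials (earlier first): Delgado (1991-09-24) before Farouk (1994-12-21) before Petrov (1995-07-17).
Johansson and Yilmaz are each Chargé d'affaires, so the next rule applies.
Among Johansson and Yilmaz, by date of presenting credentials (earlier first): Johansson (2008-02-11) before Yilmaz (2013-04-28).
Full order: Ibarra, Salazar, Delgado, Farouk, Petrov, Johansson, Yilmaz.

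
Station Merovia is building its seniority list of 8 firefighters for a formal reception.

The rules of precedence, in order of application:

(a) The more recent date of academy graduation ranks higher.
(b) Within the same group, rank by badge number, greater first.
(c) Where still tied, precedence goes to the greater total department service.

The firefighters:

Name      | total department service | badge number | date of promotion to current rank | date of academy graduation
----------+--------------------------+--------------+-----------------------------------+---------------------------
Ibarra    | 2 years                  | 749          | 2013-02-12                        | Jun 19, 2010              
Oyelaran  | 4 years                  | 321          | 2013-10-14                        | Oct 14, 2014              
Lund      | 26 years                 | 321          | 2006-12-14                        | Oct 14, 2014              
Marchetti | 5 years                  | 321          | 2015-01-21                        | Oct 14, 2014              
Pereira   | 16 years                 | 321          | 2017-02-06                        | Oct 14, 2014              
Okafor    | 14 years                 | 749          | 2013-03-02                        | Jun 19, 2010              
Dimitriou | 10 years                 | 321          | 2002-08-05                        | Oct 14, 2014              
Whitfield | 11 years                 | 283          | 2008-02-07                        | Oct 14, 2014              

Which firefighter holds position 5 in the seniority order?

Oyelaran

By date of academy graduation (later first): Lund, Pereira, Dimitriou, Marchetti, Oyelaran and Whitfield (each Oct 14, 2014); then Okafor and Ibarra (both Jun 19, 2010).
Among Lund, Pereira, Dimitriou, Marchetti, Oyelaran and Whitfield, by badge number (higher first): Lund, Pereira, Dimitriou, Marchetti and Oyelaran (321) before Whitfield (283).
Among Lund, Pereira, Dimitriou, Marchetti and Oyelaran, by total department service (higher first): Lund (26 years) before Pereira (16 years) before Dimitriou (10 years) before Marchetti (5 years) before Oyelaran (4 years).
Okafor and Ibarra both have badge number 749, so the next rule applies.
Among Okafor and Ibarra, by total department service (higher first): Okafor (14 years) before Ibarra (2 years).
Order: Lund, Pereira, Dimitriou, Marchetti, Oyelaran, Whitfield, Okafor, Ibarra.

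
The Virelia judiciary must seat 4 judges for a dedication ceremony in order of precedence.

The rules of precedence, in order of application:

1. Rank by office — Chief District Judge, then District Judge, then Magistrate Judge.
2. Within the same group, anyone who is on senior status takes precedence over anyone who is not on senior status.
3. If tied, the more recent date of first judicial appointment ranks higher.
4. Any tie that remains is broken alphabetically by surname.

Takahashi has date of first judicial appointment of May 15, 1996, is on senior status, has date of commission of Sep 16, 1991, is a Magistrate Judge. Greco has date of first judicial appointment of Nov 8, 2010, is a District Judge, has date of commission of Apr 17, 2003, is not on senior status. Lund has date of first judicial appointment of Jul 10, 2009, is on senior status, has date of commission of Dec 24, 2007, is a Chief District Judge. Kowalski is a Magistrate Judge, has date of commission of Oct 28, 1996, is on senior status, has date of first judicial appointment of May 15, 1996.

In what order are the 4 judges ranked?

Lund, Greco, Kowalski, Takahashi

By office: Lund (Chief District Judge); then Greco (District Judge); then Kowalski and Takahashi (Magistrate Judge).
Kowalski and Takahashi are each on senior status, so the next rule applies.
Kowalski and Takahashi both have date of first judicial appointment May 15, 1996, so the next rule applies.
Among Kowalski and Takahashi, alphabetically by surname: Kowalski before Takahashi.
Full order: Lund, Greco, Kowalski, Takahashi.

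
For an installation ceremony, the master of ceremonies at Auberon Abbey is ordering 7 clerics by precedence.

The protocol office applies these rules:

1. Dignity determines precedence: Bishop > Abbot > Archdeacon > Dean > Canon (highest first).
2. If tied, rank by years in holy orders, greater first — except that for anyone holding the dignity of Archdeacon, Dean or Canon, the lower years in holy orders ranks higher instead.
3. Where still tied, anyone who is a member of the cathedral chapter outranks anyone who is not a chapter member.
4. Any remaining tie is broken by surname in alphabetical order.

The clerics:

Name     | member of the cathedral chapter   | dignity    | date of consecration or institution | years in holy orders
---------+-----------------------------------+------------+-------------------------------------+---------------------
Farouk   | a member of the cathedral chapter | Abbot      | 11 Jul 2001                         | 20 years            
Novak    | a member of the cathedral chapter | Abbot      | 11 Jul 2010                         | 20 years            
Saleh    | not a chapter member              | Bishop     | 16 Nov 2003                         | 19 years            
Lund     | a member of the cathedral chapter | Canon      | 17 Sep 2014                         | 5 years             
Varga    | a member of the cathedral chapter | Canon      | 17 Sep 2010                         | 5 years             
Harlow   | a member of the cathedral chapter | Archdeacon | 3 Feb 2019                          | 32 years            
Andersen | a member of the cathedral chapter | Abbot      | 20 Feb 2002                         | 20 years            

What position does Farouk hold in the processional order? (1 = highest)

3

By dignity: Saleh (Bishop); then Andersen, Farouk and Novak (Abbot); then Harlow (Archdeacon); then Lund and Varga (Canon).
Andersen, Farouk and Novak all have years in holy orders 20 years, so the next rule applies.
Andersen, Farouk and Novak are each a member of the cathedral chapter, so the next rule applies.
Among Andersen, Farouk and Novak, alphabetically by surname: Andersen before Farouk before Novak.
Lund and Varga both have years in holy orders 5 years, so the next rule applies.
Lund and Varga are each a member of the cathedral chapter, so the next rule applies.
Among Lund and Varga, alphabetically by surname: Lund before Varga.
Order: Saleh, Andersen, Farouk, Novak, Harlow, Lund, Varga. So position 3.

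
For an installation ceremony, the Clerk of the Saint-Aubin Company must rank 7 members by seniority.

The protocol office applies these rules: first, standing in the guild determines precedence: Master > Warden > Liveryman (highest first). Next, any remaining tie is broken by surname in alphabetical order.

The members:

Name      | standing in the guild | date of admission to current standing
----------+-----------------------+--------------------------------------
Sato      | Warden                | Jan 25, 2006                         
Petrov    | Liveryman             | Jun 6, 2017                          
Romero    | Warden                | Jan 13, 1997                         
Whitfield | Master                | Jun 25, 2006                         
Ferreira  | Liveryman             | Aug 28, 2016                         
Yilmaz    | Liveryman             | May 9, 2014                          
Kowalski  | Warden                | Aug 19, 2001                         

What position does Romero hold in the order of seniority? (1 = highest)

3

By standing in the guild: Whitfield (Master); then Kowalski, Romero and Sato (Warden); then Ferreira, Petrov and Yilmaz (Liveryman).
Among Kowalski, Romero and Sato, alphabetically by surname: Kowalski before Romero before Sato.
Among Ferreira, Petrov and Yilmaz, alphabetically by surname: Ferreira before Petrov before Yilmaz.
Order: Whitfield, Kowalski, Romero, Sato, Ferreira, Petrov, Yilmaz. So position 3.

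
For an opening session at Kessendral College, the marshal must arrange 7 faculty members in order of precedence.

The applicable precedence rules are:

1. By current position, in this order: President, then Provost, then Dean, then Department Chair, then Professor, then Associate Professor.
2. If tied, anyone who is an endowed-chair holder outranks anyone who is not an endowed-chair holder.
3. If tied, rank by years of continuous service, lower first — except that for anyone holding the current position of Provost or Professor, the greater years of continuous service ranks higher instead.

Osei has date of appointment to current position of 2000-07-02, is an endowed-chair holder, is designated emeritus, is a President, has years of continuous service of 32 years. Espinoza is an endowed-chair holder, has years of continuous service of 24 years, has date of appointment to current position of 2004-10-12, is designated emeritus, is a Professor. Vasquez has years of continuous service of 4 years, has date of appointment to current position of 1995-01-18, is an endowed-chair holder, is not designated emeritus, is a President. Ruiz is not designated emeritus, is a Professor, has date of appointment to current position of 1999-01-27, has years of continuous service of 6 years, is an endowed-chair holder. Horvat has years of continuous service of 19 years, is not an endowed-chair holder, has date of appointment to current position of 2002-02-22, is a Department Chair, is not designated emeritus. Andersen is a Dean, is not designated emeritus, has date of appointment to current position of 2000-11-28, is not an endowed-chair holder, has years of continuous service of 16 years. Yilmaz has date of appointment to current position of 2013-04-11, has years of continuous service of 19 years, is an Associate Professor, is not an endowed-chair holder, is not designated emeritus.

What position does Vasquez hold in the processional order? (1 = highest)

1

By current position: Vasquez and Osei (President); then Andersen (Dean); then Horvat (Department Chair); then Espinoza and Ruiz (Professor); then Yilmaz (Associate Professor).
Vasquez and Osei are each an endowed-chair holder, so the next rule applies.
Among Vasquez and Osei, by years of continuous service (lower first): Vasquez (4 years) before Osei (32 years).
Espinoza and Ruiz are each an endowed-chair holder, so the next rule applies.
Among Espinoza and Ruiz, by years of continuous service (higher first) (reversed rule for this group): Espinoza (24 years) before Ruiz (6 years).
Order: Vasquez, Osei, Andersen, Horvat, Espinoza, Ruiz, Yilmaz. So position 1.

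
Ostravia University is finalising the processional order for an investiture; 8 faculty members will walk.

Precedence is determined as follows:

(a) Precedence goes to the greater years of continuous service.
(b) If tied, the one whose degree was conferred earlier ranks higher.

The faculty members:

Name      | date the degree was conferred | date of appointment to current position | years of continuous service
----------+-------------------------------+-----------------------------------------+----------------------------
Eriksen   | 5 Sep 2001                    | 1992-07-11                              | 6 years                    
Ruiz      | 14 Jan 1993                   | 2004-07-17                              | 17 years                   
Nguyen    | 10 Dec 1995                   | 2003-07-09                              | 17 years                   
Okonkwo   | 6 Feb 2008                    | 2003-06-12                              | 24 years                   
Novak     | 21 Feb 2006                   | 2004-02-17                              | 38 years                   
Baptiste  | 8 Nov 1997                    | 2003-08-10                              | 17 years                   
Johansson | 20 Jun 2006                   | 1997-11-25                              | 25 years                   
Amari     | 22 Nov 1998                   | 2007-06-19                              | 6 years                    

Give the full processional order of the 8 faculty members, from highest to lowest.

Novak, Johansson, Okonkwo, Ruiz, Nguyen, Baptiste, Amari, Eriksen

By years of continuous service (higher first): Novak (38 years); then Johansson (25 years); then Okonkwo (24 years); then Ruiz, Nguyen and Baptiste (each 17 years); then Amari and Eriksen (both 6 years).
Among Ruiz, Nguyen and Baptiste, by date the degree was conferred (earlier first): Ruiz (14 Jan 1993) before Nguyen (10 Dec 1995) before Baptiste (8 Nov 1997).
Among Amari and Eriksen, by date the degree was conferred (earlier first): Amari (22 Nov 1998) before Eriksen (5 Sep 2001).
Full order: Novak, Johansson, Okonkwo, Ruiz, Nguyen, Baptiste, Amari, Eriksen.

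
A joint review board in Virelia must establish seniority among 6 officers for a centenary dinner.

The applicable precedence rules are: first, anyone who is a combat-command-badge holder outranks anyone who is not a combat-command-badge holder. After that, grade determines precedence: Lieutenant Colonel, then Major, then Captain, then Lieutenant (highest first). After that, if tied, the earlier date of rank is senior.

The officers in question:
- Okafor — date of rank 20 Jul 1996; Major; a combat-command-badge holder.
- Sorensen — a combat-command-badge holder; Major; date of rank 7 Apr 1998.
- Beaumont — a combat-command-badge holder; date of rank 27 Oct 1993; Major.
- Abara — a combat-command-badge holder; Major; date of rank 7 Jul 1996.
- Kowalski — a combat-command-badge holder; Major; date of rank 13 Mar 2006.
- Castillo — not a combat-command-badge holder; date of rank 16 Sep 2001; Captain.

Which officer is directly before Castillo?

By the first rule: Beaumont, Abara, Okafor, Sorensen and Kowalski (each a combat-command-badge holder); then Castillo (not a combat-command-badge holder).
Beaumont, Abara, Okafor, Sorensen and Kowalski are each Major, so the next rule applies.
Among Beaumont, Abara, Okafor, Sorensen and Kowalski, by date of rank (earlier first): Beaumont (27 Oct 1993) before Abara (7 Jul 1996) before Okafor (20 Jul 1996) before Sorensen (7 Apr 1998) before Kowalski (13 Mar 2006).
Order: Beaumont, Abara, Okafor, Sorensen, Kowalski, Castillo.

Kowalski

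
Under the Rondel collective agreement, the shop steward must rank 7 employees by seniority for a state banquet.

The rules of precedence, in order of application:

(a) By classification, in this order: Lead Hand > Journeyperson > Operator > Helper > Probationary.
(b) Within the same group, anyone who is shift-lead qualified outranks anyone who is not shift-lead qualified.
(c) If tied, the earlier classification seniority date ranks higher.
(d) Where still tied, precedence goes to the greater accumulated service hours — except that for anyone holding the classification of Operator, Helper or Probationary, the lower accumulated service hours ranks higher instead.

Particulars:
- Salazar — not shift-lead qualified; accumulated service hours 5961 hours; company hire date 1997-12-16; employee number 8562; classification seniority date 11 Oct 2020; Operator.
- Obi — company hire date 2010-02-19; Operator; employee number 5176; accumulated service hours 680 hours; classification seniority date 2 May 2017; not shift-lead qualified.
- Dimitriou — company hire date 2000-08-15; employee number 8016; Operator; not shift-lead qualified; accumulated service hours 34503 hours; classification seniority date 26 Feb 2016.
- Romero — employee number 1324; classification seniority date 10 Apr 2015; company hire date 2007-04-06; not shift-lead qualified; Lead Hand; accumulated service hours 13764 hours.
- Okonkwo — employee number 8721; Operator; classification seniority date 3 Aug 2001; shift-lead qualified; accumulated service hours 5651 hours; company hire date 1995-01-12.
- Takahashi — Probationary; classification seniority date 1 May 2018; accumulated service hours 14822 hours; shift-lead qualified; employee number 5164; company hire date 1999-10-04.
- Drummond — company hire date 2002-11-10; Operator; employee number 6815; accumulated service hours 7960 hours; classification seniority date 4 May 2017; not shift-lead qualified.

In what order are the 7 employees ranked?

By classification: Romero (Lead Hand); then Okonkwo, Dimitriou, Obi, Drummond and Salazar (Operator); then Takahashi (Probationary).
Among Okonkwo, Dimitriou, Obi, Drummond and Salazar, shift-lead qualified before not shift-lead qualified: Okonkwo (shift-lead qualified) before Dimitriou, Obi, Drummond and Salazar (not shift-lead qualified).
Among Dimitriou, Obi, Drummond and Salazar, by classification seniority date (earlier first): Dimitriou (26 Feb 2016) before Obi (2 May 2017) before Drummond (4 May 2017) before Salazar (11 Oct 2020).
Full order: Romero, Okonkwo, Dimitriou, Obi, Drummond, Salazar, Takahashi.

Romero, Okonkwo, Dimitriou, Obi, Drummond, Salazar, Takahashi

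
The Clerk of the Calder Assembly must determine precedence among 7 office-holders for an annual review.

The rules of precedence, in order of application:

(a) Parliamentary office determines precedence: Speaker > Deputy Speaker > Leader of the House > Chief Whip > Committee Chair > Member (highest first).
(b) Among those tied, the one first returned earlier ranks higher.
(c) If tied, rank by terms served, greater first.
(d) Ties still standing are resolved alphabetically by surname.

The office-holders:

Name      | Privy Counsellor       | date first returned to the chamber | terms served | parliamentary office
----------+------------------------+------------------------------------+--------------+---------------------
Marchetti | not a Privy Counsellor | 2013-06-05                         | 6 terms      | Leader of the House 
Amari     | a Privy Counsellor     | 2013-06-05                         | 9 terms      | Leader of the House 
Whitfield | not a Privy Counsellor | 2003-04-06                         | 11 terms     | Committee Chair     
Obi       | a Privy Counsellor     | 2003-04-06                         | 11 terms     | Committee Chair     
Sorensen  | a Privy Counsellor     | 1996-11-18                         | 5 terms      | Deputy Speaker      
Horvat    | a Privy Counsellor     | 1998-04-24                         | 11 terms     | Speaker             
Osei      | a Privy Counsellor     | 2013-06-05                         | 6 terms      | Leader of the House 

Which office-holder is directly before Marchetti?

By parliamentary office: Horvat (Speaker); then Sorensen (Deputy Speaker); then Amari, Marchetti and Osei (Leader of the House); then Obi and Whitfield (Committee Chair).
Amari, Marchetti and Osei all have date first returned to the chamber 2013-06-05, so the next rule applies.
Among Amari, Marchetti and Osei, by terms served (higher first): Amari (9 terms) before Marchetti and Osei (6 terms).
Among Marchetti and Osei, alphabetically by surname: Marchetti before Osei.
Obi and Whitfield both have date first returned to the chamber 2003-04-06, so the next rule applies.
Obi and Whitfield both have terms served 11 terms, so the next rule applies.
Among Obi and Whitfield, alphabetically by surname: Obi before Whitfield.
Order: Horvat, Sorensen, Amari, Marchetti, Osei, Obi, Whitfield.

Amari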